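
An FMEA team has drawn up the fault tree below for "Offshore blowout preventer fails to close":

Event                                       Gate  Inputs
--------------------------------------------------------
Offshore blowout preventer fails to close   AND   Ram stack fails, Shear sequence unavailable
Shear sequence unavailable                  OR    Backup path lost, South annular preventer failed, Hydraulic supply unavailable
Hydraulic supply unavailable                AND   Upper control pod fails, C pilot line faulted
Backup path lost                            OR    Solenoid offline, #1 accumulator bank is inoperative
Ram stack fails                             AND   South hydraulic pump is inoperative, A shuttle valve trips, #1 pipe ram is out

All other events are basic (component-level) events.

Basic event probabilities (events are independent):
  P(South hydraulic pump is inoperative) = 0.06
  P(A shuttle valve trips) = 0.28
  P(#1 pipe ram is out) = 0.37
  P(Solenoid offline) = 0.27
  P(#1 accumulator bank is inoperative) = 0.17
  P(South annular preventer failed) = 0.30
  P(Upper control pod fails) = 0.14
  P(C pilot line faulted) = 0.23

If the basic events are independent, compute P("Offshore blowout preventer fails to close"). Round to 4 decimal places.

P(Ram stack fails) [AND] = 0.06 × 0.28 × 0.37 = 0.006216
P(Backup path lost) [OR] = 1 − (1−0.27) × (1−0.17) = 0.394100
P(Hydraulic supply unavailable) [AND] = 0.14 × 0.23 = 0.032200
P(Shear sequence unavailable) [OR] = 1 − (1−0.394100) × (1−0.30) × (1−0.032200) = 0.589527
P(Offshore blowout preventer fails to close) [AND] = 0.006216 × 0.589527 = 0.003664
Rounded to 4 decimal places: P(Offshore blowout preventer fails to close) ≈ 0.0037.

0.0037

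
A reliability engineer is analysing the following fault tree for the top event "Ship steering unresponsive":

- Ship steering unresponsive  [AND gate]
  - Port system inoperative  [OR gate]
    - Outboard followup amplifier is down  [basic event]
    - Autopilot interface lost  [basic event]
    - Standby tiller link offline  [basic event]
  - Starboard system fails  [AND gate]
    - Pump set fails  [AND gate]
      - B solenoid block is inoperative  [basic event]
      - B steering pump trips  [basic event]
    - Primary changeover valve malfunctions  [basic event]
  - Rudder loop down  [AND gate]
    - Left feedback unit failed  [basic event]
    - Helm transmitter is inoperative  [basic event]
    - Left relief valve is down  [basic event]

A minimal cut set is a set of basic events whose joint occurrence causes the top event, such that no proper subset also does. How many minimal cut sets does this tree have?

Port system inoperative [OR]: union of children's cut sets → 3 cut set(s).
Pump set fails [AND]: one cut set from each child combined → 1 × 1 = 1 cut set(s).
Starboard system fails [AND]: one cut set from each child combined → 1 × 1 = 1 cut set(s).
Rudder loop down [AND]: one cut set from each child combined → 1 × 1 × 1 = 1 cut set(s).
Ship steering unresponsive [AND]: one cut set from each child combined → 3 × 1 × 1 = 3 cut set(s).
Minimal cut sets: {B solenoid block is inoperative, B steering pump trips, Helm transmitter is inoperative, Left feedback unit failed, Left relief valve is down, Outboard followup amplifier is down, Primary changeover valve malfunctions}; {Autopilot interface lost, B solenoid block is inoperative, B steering pump trips, Helm transmitter is inoperative, Left feedback unit failed, Left relief valve is down, Primary changeover valve malfunctions}; {B solenoid block is inoperative, B steering pump trips, Helm transmitter is inoperative, Left feedback unit failed, Left relief valve is down, Primary changeover valve malfunctions, Standby tiller link offline}.

3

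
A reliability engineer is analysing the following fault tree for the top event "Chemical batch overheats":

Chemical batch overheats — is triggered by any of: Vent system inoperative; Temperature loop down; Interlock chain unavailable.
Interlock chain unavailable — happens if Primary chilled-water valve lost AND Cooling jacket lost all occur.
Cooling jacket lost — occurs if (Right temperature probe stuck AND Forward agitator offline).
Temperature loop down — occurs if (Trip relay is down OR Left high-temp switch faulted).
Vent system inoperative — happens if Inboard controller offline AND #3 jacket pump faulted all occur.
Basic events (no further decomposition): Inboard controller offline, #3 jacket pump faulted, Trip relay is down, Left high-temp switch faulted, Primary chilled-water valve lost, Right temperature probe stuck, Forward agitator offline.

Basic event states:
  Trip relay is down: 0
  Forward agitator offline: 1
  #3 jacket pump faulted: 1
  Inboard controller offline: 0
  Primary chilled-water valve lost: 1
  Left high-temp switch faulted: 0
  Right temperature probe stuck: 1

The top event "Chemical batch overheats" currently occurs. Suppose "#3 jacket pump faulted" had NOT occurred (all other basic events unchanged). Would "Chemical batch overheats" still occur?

Yes

Counterfactual: set "#3 jacket pump faulted" to not occurred.
Vent system inoperative [AND]: Inboard controller offline=not, #3 jacket pump faulted=not → not all inputs occur → does not occur.
Temperature loop down [OR]: Trip relay is down=not, Left high-temp switch faulted=not → no input occurs → does not occur.
Cooling jacket lost [AND]: Right temperature probe stuck=occurs, Forward agitator offline=occurs → all inputs occur → occurs.
Interlock chain unavailable [AND]: Primary chilled-water valve lost=occurs, Cooling jacket lost=occurs → all inputs occur → occurs.
Chemical batch overheats [OR]: Vent system inoperative=not, Temperature loop down=not, Interlock chain unavailable=occurs → at least one input occurs → occurs.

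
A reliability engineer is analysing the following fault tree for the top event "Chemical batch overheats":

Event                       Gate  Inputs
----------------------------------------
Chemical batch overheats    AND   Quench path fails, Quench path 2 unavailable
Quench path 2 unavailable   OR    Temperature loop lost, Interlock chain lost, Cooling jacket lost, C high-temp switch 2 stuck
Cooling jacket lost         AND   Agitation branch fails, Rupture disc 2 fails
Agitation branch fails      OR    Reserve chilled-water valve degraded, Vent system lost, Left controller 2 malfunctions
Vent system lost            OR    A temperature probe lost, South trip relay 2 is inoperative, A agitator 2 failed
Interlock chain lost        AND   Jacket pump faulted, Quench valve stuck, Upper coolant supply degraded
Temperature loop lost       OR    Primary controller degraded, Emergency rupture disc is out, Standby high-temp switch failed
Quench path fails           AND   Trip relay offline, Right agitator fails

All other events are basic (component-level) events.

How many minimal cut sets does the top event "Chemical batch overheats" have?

Quench path fails [AND]: one cut set from each child combined → 1 × 1 = 1 cut set(s).
Temperature loop lost [OR]: union of children's cut sets → 3 cut set(s).
Interlock chain lost [AND]: one cut set from each child combined → 1 × 1 × 1 = 1 cut set(s).
Vent system lost [OR]: union of children's cut sets → 3 cut set(s).
Agitation branch fails [OR]: union of children's cut sets → 5 cut set(s).
Cooling jacket lost [AND]: one cut set from each child combined → 5 × 1 = 5 cut set(s).
Quench path 2 unavailable [OR]: union of children's cut sets → 10 cut set(s).
Chemical batch overheats [AND]: one cut set from each child combined → 1 × 10 = 10 cut set(s).
Minimal cut sets: {Primary controller degraded, Right agitator fails, Trip relay offline}; {Emergency rupture disc is out, Right agitator fails, Trip relay offline}; {Right agitator fails, Standby high-temp switch failed, Trip relay offline}; {Jacket pump faulted, Quench valve stuck, Right agitator fails, Trip relay offline, Upper coolant supply degraded}; {Reserve chilled-water valve degraded, Right agitator fails, Rupture disc 2 fails, Trip relay offline}; {A temperature probe lost, Right agitator fails, Rupture disc 2 fails, Trip relay offline}; {Right agitator fails, Rupture disc 2 fails, South trip relay 2 is inoperative, Trip relay offline}; {A agitator 2 failed, Right agitator fails, Rupture disc 2 fails, Trip relay offline}; {Left controller 2 malfunctions, Right agitator fails, Rupture disc 2 fails, Trip relay offline}; {C high-temp switch 2 stuck, Right agitator fails, Trip relay offline}.

10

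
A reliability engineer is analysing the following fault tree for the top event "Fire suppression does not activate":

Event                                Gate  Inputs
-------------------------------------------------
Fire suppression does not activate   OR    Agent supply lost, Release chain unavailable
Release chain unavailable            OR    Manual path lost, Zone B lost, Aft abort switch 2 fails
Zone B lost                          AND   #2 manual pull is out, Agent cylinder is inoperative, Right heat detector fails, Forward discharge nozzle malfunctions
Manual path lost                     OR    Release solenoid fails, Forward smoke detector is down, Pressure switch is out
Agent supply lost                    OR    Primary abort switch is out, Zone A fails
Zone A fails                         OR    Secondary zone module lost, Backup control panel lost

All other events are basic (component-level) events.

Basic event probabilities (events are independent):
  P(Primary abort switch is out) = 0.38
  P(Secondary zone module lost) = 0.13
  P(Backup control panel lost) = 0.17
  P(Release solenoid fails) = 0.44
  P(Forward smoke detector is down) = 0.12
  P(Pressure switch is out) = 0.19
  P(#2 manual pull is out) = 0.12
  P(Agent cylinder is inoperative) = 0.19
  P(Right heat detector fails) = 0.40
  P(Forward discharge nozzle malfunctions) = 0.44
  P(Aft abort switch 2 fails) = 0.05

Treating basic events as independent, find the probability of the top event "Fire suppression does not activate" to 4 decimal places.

P(Zone A fails) [OR] = 1 − (1−0.13) × (1−0.17) = 0.277900
P(Agent supply lost) [OR] = 1 − (1−0.38) × (1−0.277900) = 0.552298
P(Manual path lost) [OR] = 1 − (1−0.44) × (1−0.12) × (1−0.19) = 0.600832
P(Zone B lost) [AND] = 0.12 × 0.19 × 0.40 × 0.44 = 0.004013
P(Release chain unavailable) [OR] = 1 − (1−0.600832) × (1−0.004013) × (1−0.05) = 0.622312
P(Fire suppression does not activate) [OR] = 1 − (1−0.552298) × (1−0.622312) = 0.830908
Rounded to 4 decimal places: P(Fire suppression does not activate) ≈ 0.8309.

0.8309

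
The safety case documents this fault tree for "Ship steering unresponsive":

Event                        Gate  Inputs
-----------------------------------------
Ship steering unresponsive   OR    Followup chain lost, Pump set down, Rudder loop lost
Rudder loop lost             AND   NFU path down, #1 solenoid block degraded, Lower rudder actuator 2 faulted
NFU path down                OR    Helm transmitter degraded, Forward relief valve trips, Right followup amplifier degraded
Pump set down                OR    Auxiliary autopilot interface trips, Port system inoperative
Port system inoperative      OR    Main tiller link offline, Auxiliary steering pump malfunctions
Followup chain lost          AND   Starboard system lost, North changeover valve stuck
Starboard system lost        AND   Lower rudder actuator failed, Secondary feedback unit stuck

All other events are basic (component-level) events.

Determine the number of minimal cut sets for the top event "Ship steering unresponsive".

Starboard system lost [AND]: one cut set from each child combined → 1 × 1 = 1 cut set(s).
Followup chain lost [AND]: one cut set from each child combined → 1 × 1 = 1 cut set(s).
Port system inoperative [OR]: union of children's cut sets → 2 cut set(s).
Pump set down [OR]: union of children's cut sets → 3 cut set(s).
NFU path down [OR]: union of children's cut sets → 3 cut set(s).
Rudder loop lost [AND]: one cut set from each child combined → 3 × 1 × 1 = 3 cut set(s).
Ship steering unresponsive [OR]: union of children's cut sets → 7 cut set(s).
Minimal cut sets: {Lower rudder actuator failed, North changeover valve stuck, Secondary feedback unit stuck}; {Auxiliary autopilot interface trips}; {Main tiller link offline}; {Auxiliary steering pump malfunctions}; {#1 solenoid block degraded, Helm transmitter degraded, Lower rudder actuator 2 faulted}; {#1 solenoid block degraded, Forward relief valve trips, Lower rudder actuator 2 faulted}; {#1 solenoid block degraded, Lower rudder actuator 2 faulted, Right followup amplifier degraded}.

7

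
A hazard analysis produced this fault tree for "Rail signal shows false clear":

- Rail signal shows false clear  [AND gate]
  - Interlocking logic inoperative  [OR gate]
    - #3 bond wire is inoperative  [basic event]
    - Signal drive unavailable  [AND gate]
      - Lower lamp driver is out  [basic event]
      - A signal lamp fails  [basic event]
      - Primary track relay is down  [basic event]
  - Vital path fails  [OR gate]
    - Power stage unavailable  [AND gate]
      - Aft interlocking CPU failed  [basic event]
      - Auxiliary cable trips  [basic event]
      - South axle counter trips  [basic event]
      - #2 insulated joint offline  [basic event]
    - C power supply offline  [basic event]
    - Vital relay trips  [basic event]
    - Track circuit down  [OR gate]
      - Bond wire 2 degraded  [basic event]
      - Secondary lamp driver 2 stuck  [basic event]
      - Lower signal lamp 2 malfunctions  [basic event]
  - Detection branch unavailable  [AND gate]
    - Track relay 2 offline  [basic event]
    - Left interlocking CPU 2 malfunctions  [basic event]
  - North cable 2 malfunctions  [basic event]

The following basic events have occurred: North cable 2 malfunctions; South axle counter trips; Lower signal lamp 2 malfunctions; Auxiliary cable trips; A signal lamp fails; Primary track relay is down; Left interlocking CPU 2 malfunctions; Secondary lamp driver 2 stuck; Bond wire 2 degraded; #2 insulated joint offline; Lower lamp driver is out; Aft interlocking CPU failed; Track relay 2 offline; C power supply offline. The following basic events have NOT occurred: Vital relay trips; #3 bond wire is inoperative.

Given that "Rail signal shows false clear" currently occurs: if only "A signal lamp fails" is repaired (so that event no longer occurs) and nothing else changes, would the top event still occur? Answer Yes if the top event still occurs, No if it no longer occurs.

Counterfactual: set "A signal lamp fails" to not occurred.
Signal drive unavailable [AND]: Lower lamp driver is out=occurs, A signal lamp fails=not, Primary track relay is down=occurs → not all inputs occur → does not occur.
Interlocking logic inoperative [OR]: #3 bond wire is inoperative=not, Signal drive unavailable=not → no input occurs → does not occur.
Power stage unavailable [AND]: Aft interlocking CPU failed=occurs, Auxiliary cable trips=occurs, South axle counter trips=occurs, #2 insulated joint offline=occurs → all inputs occur → occurs.
Track circuit down [OR]: Bond wire 2 degraded=occurs, Secondary lamp driver 2 stuck=occurs, Lower signal lamp 2 malfunctions=occurs → at least one input occurs → occurs.
Vital path fails [OR]: Power stage unavailable=occurs, C power supply offline=occurs, Vital relay trips=not, Track circuit down=occurs → at least one input occurs → occurs.
Detection branch unavailable [AND]: Track relay 2 offline=occurs, Left interlocking CPU 2 malfunctions=occurs → all inputs occur → occurs.
Rail signal shows false clear [AND]: Interlocking logic inoperative=not, Vital path fails=occurs, Detection branch unavailable=occurs, North cable 2 malfunctions=occurs → not all inputs occur → does not occur.

No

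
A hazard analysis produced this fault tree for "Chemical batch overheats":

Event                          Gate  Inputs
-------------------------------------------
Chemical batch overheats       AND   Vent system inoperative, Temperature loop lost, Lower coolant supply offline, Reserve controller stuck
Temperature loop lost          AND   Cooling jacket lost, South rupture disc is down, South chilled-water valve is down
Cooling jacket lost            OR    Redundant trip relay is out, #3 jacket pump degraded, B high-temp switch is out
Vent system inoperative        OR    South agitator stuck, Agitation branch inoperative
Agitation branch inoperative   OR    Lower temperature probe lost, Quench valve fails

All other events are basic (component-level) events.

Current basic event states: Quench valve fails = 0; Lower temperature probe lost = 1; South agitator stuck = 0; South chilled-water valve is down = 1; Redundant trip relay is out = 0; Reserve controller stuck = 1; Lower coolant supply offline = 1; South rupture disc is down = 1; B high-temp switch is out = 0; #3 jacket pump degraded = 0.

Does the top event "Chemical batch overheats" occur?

Agitation branch inoperative [OR]: Lower temperature probe lost=occurs, Quench valve fails=not → at least one input occurs → occurs.
Vent system inoperative [OR]: South agitator stuck=not, Agitation branch inoperative=occurs → at least one input occurs → occurs.
Cooling jacket lost [OR]: Redundant trip relay is out=not, #3 jacket pump degraded=not, B high-temp switch is out=not → no input occurs → does not occur.
Temperature loop lost [AND]: Cooling jacket lost=not, South rupture disc is down=occurs, South chilled-water valve is down=occurs → not all inputs occur → does not occur.
Chemical batch overheats [AND]: Vent system inoperative=occurs, Temperature loop lost=not, Lower coolant supply offline=occurs, Reserve controller stuck=occurs → not all inputs occur → does not occur.

No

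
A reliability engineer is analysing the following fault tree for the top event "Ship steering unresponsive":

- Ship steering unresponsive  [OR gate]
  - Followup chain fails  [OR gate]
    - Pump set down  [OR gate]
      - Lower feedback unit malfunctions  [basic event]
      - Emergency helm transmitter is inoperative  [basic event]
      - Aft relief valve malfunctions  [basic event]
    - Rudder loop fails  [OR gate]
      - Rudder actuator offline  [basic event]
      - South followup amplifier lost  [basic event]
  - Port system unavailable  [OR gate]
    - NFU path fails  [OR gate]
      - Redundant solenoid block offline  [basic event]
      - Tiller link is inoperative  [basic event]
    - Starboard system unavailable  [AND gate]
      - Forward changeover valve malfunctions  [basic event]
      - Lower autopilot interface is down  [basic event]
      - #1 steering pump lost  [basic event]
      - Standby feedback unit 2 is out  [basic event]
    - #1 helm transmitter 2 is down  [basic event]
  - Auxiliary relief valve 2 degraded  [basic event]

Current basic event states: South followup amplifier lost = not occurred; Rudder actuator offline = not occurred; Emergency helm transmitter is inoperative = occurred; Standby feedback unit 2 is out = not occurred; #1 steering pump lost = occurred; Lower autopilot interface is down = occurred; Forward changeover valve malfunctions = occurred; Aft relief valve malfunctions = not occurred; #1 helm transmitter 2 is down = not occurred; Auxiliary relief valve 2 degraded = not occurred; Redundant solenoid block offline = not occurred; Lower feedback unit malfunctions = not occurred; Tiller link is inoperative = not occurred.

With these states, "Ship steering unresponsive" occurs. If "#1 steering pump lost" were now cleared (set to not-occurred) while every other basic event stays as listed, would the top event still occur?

Yes

Counterfactual: set "#1 steering pump lost" to not occurred.
Pump set down [OR]: Lower feedback unit malfunctions=not, Emergency helm transmitter is inoperative=occurs, Aft relief valve malfunctions=not → at least one input occurs → occurs.
Rudder loop fails [OR]: Rudder actuator offline=not, South followup amplifier lost=not → no input occurs → does not occur.
Followup chain fails [OR]: Pump set down=occurs, Rudder loop fails=not → at least one input occurs → occurs.
NFU path fails [OR]: Redundant solenoid block offline=not, Tiller link is inoperative=not → no input occurs → does not occur.
Starboard system unavailable [AND]: Forward changeover valve malfunctions=occurs, Lower autopilot interface is down=occurs, #1 steering pump lost=not, Standby feedback unit 2 is out=not → not all inputs occur → does not occur.
Port system unavailable [OR]: NFU path fails=not, Starboard system unavailable=not, #1 helm transmitter 2 is down=not → no input occurs → does not occur.
Ship steering unresponsive [OR]: Followup chain fails=occurs, Port system unavailable=not, Auxiliary relief valve 2 degraded=not → at least one input occurs → occurs.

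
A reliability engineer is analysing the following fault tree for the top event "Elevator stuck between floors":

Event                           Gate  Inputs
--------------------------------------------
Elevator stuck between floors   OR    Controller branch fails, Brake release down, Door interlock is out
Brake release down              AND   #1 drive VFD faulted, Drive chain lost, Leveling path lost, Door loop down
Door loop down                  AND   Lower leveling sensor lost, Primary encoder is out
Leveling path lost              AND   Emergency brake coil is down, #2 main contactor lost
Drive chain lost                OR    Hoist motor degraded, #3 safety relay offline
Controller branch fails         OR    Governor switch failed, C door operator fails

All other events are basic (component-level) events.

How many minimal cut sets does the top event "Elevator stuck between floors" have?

5

Controller branch fails [OR]: union of children's cut sets → 2 cut set(s).
Drive chain lost [OR]: union of children's cut sets → 2 cut set(s).
Leveling path lost [AND]: one cut set from each child combined → 1 × 1 = 1 cut set(s).
Door loop down [AND]: one cut set from each child combined → 1 × 1 = 1 cut set(s).
Brake release down [AND]: one cut set from each child combined → 1 × 2 × 1 × 1 = 2 cut set(s).
Elevator stuck between floors [OR]: union of children's cut sets → 5 cut set(s).
Minimal cut sets: {Governor switch failed}; {C door operator fails}; {#1 drive VFD faulted, #2 main contactor lost, Emergency brake coil is down, Hoist motor degraded, Lower leveling sensor lost, Primary encoder is out}; {#1 drive VFD faulted, #2 main contactor lost, #3 safety relay offline, Emergency brake coil is down, Lower leveling sensor lost, Primary encoder is out}; {Door interlock is out}.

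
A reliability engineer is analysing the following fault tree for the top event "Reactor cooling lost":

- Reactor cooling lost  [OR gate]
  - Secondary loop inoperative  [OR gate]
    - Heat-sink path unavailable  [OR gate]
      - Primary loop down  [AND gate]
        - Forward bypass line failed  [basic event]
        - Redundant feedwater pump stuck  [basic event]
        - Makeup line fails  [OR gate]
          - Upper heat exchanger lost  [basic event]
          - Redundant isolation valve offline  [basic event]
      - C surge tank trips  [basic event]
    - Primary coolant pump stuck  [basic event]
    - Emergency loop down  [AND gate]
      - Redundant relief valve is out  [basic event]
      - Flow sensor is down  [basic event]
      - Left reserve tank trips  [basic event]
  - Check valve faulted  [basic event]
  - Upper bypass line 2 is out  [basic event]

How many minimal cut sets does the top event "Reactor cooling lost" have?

7

Makeup line fails [OR]: union of children's cut sets → 2 cut set(s).
Primary loop down [AND]: one cut set from each child combined → 1 × 1 × 2 = 2 cut set(s).
Heat-sink path unavailable [OR]: union of children's cut sets → 3 cut set(s).
Emergency loop down [AND]: one cut set from each child combined → 1 × 1 × 1 = 1 cut set(s).
Secondary loop inoperative [OR]: union of children's cut sets → 5 cut set(s).
Reactor cooling lost [OR]: union of children's cut sets → 7 cut set(s).
Minimal cut sets: {Forward bypass line failed, Redundant feedwater pump stuck, Upper heat exchanger lost}; {Forward bypass line failed, Redundant feedwater pump stuck, Redundant isolation valve offline}; {C surge tank trips}; {Primary coolant pump stuck}; {Flow sensor is down, Left reserve tank trips, Redundant relief valve is out}; {Check valve faulted}; {Upper bypass line 2 is out}.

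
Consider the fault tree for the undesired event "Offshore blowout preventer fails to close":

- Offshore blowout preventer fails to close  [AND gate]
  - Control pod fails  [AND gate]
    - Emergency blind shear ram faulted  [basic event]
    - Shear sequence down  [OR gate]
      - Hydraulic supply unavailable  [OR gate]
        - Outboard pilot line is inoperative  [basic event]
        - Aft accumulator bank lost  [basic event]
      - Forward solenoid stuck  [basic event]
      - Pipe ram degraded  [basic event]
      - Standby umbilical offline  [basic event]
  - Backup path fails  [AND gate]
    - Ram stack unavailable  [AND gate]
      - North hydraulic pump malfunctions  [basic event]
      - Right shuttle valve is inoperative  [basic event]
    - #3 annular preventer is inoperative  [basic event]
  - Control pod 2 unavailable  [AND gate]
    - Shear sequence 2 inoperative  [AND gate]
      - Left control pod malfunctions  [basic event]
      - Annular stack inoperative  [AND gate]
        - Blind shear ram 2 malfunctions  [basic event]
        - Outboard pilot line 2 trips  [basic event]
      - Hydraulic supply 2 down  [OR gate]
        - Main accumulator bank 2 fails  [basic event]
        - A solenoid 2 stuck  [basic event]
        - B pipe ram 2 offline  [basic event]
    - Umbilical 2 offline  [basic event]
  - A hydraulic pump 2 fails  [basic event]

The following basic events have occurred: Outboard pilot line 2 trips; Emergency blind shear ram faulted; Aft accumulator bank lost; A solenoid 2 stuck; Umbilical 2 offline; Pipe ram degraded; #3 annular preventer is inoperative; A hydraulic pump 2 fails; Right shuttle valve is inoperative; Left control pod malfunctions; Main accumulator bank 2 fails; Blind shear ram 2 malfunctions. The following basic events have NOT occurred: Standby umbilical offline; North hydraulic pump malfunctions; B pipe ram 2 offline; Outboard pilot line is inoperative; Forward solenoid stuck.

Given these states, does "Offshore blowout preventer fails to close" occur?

Hydraulic supply unavailable [OR]: Outboard pilot line is inoperative=not, Aft accumulator bank lost=occurs → at least one input occurs → occurs.
Shear sequence down [OR]: Hydraulic supply unavailable=occurs, Forward solenoid stuck=not, Pipe ram degraded=occurs, Standby umbilical offline=not → at least one input occurs → occurs.
Control pod fails [AND]: Emergency blind shear ram faulted=occurs, Shear sequence down=occurs → all inputs occur → occurs.
Ram stack unavailable [AND]: North hydraulic pump malfunctions=not, Right shuttle valve is inoperative=occurs → not all inputs occur → does not occur.
Backup path fails [AND]: Ram stack unavailable=not, #3 annular preventer is inoperative=occurs → not all inputs occur → does not occur.
Annular stack inoperative [AND]: Blind shear ram 2 malfunctions=occurs, Outboard pilot line 2 trips=occurs → all inputs occur → occurs.
Hydraulic supply 2 down [OR]: Main accumulator bank 2 fails=occurs, A solenoid 2 stuck=occurs, B pipe ram 2 offline=not → at least one input occurs → occurs.
Shear sequence 2 inoperative [AND]: Left control pod malfunctions=occurs, Annular stack inoperative=occurs, Hydraulic supply 2 down=occurs → all inputs occur → occurs.
Control pod 2 unavailable [AND]: Shear sequence 2 inoperative=occurs, Umbilical 2 offline=occurs → all inputs occur → occurs.
Offshore blowout preventer fails to close [AND]: Control pod fails=occurs, Backup path fails=not, Control pod 2 unavailable=occurs, A hydraulic pump 2 fails=occurs → not all inputs occur → does not occur.

No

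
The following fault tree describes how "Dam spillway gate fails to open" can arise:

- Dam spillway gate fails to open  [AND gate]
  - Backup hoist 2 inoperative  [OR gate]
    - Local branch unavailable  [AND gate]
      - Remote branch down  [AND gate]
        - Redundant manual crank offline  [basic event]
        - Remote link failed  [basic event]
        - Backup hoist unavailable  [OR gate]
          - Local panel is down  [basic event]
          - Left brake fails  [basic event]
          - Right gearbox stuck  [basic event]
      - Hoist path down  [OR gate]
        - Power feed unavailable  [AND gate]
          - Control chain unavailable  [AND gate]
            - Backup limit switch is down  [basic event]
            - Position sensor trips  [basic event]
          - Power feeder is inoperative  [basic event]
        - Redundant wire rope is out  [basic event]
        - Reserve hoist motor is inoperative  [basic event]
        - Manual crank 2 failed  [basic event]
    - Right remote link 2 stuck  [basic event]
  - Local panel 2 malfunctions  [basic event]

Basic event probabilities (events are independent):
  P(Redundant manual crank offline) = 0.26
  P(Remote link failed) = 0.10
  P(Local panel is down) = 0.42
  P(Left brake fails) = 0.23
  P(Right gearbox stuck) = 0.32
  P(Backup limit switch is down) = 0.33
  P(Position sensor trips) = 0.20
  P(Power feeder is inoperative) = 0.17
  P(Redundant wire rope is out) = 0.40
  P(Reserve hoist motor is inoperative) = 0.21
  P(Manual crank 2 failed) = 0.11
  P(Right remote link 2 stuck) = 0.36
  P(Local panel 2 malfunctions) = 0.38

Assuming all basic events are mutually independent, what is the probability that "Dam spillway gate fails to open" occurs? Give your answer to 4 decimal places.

P(Backup hoist unavailable) [OR] = 1 − (1−0.42) × (1−0.23) × (1−0.32) = 0.696312
P(Remote branch down) [AND] = 0.26 × 0.10 × 0.696312 = 0.018104
P(Control chain unavailable) [AND] = 0.33 × 0.20 = 0.066000
P(Power feed unavailable) [AND] = 0.066000 × 0.17 = 0.011220
P(Hoist path down) [OR] = 1 − (1−0.011220) × (1−0.40) × (1−0.21) × (1−0.11) = 0.582873
P(Local branch unavailable) [AND] = 0.018104 × 0.582873 = 0.010552
P(Backup hoist 2 inoperative) [OR] = 1 − (1−0.010552) × (1−0.36) = 0.366753
P(Dam spillway gate fails to open) [AND] = 0.366753 × 0.38 = 0.139366
Rounded to 4 decimal places: P(Dam spillway gate fails to open) ≈ 0.1394.

0.1394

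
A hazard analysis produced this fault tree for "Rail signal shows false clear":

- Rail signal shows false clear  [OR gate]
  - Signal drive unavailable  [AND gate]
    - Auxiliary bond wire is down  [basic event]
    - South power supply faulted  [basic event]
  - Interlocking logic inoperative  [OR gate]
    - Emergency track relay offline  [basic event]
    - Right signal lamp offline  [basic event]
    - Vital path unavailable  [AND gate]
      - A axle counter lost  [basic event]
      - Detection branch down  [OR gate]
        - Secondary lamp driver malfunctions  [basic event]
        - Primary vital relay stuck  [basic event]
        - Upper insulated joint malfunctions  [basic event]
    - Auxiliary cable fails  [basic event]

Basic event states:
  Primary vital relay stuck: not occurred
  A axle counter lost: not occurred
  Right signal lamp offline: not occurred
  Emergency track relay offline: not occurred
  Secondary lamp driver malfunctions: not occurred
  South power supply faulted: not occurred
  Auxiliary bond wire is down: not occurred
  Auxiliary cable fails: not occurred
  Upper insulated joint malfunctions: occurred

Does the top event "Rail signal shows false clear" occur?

No

Signal drive unavailable [AND]: Auxiliary bond wire is down=not, South power supply faulted=not → not all inputs occur → does not occur.
Detection branch down [OR]: Secondary lamp driver malfunctions=not, Primary vital relay stuck=not, Upper insulated joint malfunctions=occurs → at least one input occurs → occurs.
Vital path unavailable [AND]: A axle counter lost=not, Detection branch down=occurs → not all inputs occur → does not occur.
Interlocking logic inoperative [OR]: Emergency track relay offline=not, Right signal lamp offline=not, Vital path unavailable=not, Auxiliary cable fails=not → no input occurs → does not occur.
Rail signal shows false clear [OR]: Signal drive unavailable=not, Interlocking logic inoperative=not → no input occurs → does not occur.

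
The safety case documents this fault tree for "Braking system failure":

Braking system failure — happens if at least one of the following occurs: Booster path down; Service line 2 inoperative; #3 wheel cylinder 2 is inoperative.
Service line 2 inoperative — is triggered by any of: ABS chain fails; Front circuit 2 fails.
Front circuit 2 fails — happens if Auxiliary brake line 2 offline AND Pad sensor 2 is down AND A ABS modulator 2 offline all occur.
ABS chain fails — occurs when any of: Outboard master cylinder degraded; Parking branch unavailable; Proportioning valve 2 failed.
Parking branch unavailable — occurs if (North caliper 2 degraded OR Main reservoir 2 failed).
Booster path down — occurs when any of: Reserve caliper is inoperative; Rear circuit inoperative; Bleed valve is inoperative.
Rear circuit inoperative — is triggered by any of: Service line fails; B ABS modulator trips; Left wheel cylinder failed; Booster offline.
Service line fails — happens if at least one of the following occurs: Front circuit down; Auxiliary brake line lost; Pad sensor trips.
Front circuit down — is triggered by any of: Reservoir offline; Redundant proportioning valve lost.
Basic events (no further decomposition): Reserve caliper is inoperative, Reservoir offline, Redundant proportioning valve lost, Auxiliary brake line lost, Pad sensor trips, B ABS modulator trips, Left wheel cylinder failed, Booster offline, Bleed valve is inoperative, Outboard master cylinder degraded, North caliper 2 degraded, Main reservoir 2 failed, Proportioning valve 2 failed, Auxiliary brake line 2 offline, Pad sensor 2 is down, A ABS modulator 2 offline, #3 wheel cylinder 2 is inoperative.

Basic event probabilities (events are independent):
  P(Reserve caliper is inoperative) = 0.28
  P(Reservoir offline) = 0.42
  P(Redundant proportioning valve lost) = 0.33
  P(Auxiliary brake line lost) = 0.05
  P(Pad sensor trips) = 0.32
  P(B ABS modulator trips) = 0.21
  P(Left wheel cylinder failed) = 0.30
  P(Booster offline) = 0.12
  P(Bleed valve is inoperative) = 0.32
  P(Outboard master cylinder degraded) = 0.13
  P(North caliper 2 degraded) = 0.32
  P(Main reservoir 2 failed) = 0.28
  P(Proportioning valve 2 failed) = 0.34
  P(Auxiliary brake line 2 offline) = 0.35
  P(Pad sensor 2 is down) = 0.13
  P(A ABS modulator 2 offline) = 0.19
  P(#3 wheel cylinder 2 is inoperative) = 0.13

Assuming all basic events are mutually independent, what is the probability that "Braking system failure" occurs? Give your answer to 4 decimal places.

P(Front circuit down) [OR] = 1 − (1−0.42) × (1−0.33) = 0.611400
P(Service line fails) [OR] = 1 − (1−0.611400) × (1−0.05) × (1−0.32) = 0.748964
P(Rear circuit inoperative) [OR] = 1 − (1−0.748964) × (1−0.21) × (1−0.30) × (1−0.12) = 0.877836
P(Booster path down) [OR] = 1 − (1−0.28) × (1−0.877836) × (1−0.32) = 0.940189
P(Parking branch unavailable) [OR] = 1 − (1−0.32) × (1−0.28) = 0.510400
P(ABS chain fails) [OR] = 1 − (1−0.13) × (1−0.510400) × (1−0.34) = 0.718872
P(Front circuit 2 fails) [AND] = 0.35 × 0.13 × 0.19 = 0.008645
P(Service line 2 inoperative) [OR] = 1 − (1−0.718872) × (1−0.008645) = 0.721302
P(Braking system failure) [OR] = 1 − (1−0.940189) × (1−0.721302) × (1−0.13) = 0.985498
Rounded to 4 decimal places: P(Braking system failure) ≈ 0.9855.

0.9855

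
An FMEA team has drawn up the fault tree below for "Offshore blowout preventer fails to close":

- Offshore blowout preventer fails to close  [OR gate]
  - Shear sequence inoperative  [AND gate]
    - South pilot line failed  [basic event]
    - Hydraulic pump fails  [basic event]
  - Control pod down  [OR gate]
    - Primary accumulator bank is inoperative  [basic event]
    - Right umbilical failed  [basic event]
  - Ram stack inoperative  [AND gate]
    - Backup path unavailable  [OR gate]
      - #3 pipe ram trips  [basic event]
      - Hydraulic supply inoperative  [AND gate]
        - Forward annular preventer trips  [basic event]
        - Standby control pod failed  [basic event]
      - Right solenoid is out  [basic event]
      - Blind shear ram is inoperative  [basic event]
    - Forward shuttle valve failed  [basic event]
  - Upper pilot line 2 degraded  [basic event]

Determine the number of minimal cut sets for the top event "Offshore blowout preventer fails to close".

8

Shear sequence inoperative [AND]: one cut set from each child combined → 1 × 1 = 1 cut set(s).
Control pod down [OR]: union of children's cut sets → 2 cut set(s).
Hydraulic supply inoperative [AND]: one cut set from each child combined → 1 × 1 = 1 cut set(s).
Backup path unavailable [OR]: union of children's cut sets → 4 cut set(s).
Ram stack inoperative [AND]: one cut set from each child combined → 4 × 1 = 4 cut set(s).
Offshore blowout preventer fails to close [OR]: union of children's cut sets → 8 cut set(s).
Minimal cut sets: {Hydraulic pump fails, South pilot line failed}; {Primary accumulator bank is inoperative}; {Right umbilical failed}; {#3 pipe ram trips, Forward shuttle valve failed}; {Forward annular preventer trips, Forward shuttle valve failed, Standby control pod failed}; {Forward shuttle valve failed, Right solenoid is out}; {Blind shear ram is inoperative, Forward shuttle valve failed}; {Upper pilot line 2 degraded}.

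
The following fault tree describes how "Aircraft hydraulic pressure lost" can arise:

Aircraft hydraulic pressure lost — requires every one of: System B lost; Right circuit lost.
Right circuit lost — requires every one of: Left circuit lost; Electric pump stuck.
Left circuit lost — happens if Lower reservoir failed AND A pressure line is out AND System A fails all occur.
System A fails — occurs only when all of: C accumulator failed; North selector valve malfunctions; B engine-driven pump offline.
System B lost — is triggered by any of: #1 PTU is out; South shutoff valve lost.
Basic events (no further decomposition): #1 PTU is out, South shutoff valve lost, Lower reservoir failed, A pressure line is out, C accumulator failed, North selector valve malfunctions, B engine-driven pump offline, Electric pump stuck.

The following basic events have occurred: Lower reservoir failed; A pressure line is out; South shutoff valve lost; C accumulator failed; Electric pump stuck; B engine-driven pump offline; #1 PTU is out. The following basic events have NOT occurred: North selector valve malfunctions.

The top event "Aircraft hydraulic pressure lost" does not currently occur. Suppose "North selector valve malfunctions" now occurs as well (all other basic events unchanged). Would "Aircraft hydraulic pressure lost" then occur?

Counterfactual: set "North selector valve malfunctions" to occurred.
System B lost [OR]: #1 PTU is out=occurs, South shutoff valve lost=occurs → at least one input occurs → occurs.
System A fails [AND]: C accumulator failed=occurs, North selector valve malfunctions=occurs, B engine-driven pump offline=occurs → all inputs occur → occurs.
Left circuit lost [AND]: Lower reservoir failed=occurs, A pressure line is out=occurs, System A fails=occurs → all inputs occur → occurs.
Right circuit lost [AND]: Left circuit lost=occurs, Electric pump stuck=occurs → all inputs occur → occurs.
Aircraft hydraulic pressure lost [AND]: System B lost=occurs, Right circuit lost=occurs → all inputs occur → occurs.

Yes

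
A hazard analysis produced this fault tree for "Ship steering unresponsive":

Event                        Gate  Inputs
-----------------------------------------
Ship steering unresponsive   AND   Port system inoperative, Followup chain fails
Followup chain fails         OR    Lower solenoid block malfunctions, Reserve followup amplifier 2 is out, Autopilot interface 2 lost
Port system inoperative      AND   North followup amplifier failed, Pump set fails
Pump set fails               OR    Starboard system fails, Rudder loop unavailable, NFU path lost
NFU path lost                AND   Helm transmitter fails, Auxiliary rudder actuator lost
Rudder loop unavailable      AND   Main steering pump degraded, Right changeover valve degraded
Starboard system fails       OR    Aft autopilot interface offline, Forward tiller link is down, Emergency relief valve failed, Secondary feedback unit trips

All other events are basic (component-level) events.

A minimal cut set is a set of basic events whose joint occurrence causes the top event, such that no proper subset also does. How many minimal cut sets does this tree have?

Starboard system fails [OR]: union of children's cut sets → 4 cut set(s).
Rudder loop unavailable [AND]: one cut set from each child combined → 1 × 1 = 1 cut set(s).
NFU path lost [AND]: one cut set from each child combined → 1 × 1 = 1 cut set(s).
Pump set fails [OR]: union of children's cut sets → 6 cut set(s).
Port system inoperative [AND]: one cut set from each child combined → 1 × 6 = 6 cut set(s).
Followup chain fails [OR]: union of children's cut sets → 3 cut set(s).
Ship steering unresponsive [AND]: one cut set from each child combined → 6 × 3 = 18 cut set(s).

18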